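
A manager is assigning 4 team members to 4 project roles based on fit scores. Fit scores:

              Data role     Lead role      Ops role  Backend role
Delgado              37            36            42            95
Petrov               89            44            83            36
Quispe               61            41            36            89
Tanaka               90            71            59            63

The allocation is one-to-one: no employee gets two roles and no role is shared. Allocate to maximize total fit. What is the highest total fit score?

Maximum total: 310 pts

Optimal: Delgado→Backend role (95 pts), Petrov→Ops role (83 pts), Quispe→Data role (61 pts), Tanaka→Lead role (71 pts) — total 95+83+61+71 = 310 pts.
Column-greedy (each role in turn goes to its best remaining employee) gives 265 pts, worse by 45.
Next-best assignment: Delgado→Backend role, Petrov→Ops role, Quispe→Lead role, Tanaka→Data role = 309 pts.
Swapping Petrov↔Tanaka (Petrov→Lead role 44 pts, Tanaka→Ops role 59 pts) loses 51.
No other one-to-one assignment exceeds 310 pts.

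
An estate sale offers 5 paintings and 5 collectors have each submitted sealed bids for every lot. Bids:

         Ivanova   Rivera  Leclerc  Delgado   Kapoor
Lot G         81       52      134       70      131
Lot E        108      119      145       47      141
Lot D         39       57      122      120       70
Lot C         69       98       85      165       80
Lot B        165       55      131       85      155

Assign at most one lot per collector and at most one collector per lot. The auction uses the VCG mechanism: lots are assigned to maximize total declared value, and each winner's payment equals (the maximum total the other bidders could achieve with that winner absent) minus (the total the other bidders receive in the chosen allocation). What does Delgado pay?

Efficient allocation: Ivanova→Lot B ($165), Rivera→Lot E ($119), Leclerc→Lot D ($122), Delgado→Lot C ($165), Kapoor→Lot G ($131); total welfare W = $702.
Delgado receives Lot C at value $165, so the others get W − 165 = $537.
Without Delgado: best allocation of the remaining 4 bidders over all 5 lots is Ivanova→Lot B ($165), Rivera→Lot C ($98), Leclerc→Lot E ($145), Kapoor→Lot G ($131), total $539.
VCG payment = (others' best without Delgado) − (others' welfare with Delgado) = 539 − 537 = $2.

Delgado pays $2.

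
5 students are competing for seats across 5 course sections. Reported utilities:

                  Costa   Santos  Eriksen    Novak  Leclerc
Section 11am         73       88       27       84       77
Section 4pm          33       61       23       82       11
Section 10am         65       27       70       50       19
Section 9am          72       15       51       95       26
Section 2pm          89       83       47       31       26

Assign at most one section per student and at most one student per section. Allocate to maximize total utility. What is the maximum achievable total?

Optimal: Costa→Section 2pm (89 points), Santos→Section 4pm (61 points), Eriksen→Section 10am (70 points), Novak→Section 9am (95 points), Leclerc→Section 11am (77 points) — total 89+61+70+95+77 = 392 points.
Max-entry greedy (repeatedly take the single best remaining cell) gives 353 points, worse by 39.
Next-best assignment: Costa→Section 9am, Santos→Section 2pm, Eriksen→Section 10am, Novak→Section 4pm, Leclerc→Section 11am = 384 points.

Max total: 392 points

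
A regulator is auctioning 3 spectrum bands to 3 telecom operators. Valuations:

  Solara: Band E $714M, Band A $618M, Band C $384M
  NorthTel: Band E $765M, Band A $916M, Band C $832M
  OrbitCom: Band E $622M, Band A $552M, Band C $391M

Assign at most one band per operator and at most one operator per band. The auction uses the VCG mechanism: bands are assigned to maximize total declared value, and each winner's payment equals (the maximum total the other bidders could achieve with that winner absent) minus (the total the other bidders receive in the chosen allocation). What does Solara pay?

Solara pays $154M.

Efficient allocation: Solara→Band E ($714M), NorthTel→Band C ($832M), OrbitCom→Band A ($552M); total welfare W = $2098M.
Solara receives Band E at value $714M, so the others get W − 714 = $1384M.
Without Solara: best allocation of the remaining 2 bidders over all 3 bands is NorthTel→Band A ($916M), OrbitCom→Band E ($622M), total $1538M.
VCG payment = (others' best without Solara) − (others' welfare with Solara) = 1538 − 1384 = $154M.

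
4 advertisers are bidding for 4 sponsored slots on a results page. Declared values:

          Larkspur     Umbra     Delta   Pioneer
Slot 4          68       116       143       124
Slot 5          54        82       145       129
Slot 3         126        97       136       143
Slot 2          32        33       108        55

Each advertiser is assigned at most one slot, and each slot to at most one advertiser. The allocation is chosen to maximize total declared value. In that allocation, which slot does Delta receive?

Delta receives Slot 2.

Optimal: Larkspur→Slot 3 ($126), Umbra→Slot 4 ($116), Delta→Slot 2 ($108), Pioneer→Slot 5 ($129) — total 126+116+108+129 = $479.
Delta's own top slot is Slot 5 ($145), but forcing Delta→Slot 5 and reassigning the rest optimally gives only $442 — worse by 37.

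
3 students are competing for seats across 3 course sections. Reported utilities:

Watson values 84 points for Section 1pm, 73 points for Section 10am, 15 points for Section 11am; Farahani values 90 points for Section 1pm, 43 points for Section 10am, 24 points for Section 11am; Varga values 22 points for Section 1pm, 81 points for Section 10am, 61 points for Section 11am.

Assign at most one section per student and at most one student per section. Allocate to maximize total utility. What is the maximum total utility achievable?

Maximum total: 224 points

Optimal: Watson→Section 10am (73 points), Farahani→Section 1pm (90 points), Varga→Section 11am (61 points) — total 73+90+61 = 224 points.
Max-entry greedy (repeatedly take the single best remaining cell) gives 186 points, worse by 38.
Next-best assignment: Watson→Section 1pm, Farahani→Section 11am, Varga→Section 10am = 189 points.
Checked against all permutations: 224 points is optimal.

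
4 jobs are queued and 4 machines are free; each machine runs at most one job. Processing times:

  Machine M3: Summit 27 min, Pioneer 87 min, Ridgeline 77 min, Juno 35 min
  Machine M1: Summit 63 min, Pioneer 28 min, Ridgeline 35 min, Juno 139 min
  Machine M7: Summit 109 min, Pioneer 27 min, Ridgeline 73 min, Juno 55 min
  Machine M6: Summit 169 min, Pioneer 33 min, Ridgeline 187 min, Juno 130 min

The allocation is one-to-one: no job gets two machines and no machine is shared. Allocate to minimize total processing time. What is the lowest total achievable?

This is the linear assignment problem.
Optimal: Summit→Machine M3 (27 min), Pioneer→Machine M6 (33 min), Ridgeline→Machine M1 (35 min), Juno→Machine M7 (55 min) — total 27+33+35+55 = 150 min.
Row-greedy (each job in turn takes its cheapest remaining machine) gives 219 min, worse by 69.
Swapping Summit↔Ridgeline (Summit→Machine M1 63 min, Ridgeline→Machine M3 77 min) adds 78.

Minimum total: 150 min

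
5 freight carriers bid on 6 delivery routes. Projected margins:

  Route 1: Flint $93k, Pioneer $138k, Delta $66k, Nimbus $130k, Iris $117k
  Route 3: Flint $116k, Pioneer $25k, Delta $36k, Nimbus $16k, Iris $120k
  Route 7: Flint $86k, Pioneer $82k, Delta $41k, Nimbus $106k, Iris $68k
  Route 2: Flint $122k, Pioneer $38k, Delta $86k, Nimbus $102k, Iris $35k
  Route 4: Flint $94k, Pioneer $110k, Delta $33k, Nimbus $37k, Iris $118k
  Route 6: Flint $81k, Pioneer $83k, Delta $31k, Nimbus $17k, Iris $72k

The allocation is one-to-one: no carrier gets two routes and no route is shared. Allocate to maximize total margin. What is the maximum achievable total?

Optimal: Flint→Route 3 ($116k), Pioneer→Route 1 ($138k), Delta→Route 2 ($86k), Nimbus→Route 7 ($106k), Iris→Route 4 ($118k) — total 116+138+86+106+118 = $564k.
Max-entry greedy (repeatedly take the single best remaining cell) gives $519k, worse by 45.

Max total: $564k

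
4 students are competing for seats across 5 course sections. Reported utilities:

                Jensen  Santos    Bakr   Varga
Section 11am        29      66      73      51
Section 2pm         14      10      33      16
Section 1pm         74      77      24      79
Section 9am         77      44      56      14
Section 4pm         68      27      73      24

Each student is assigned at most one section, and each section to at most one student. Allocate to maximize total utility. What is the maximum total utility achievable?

Treat this as an assignment problem: match each student to one section.
Optimal: Jensen→Section 9am (77 points), Santos→Section 11am (66 points), Bakr→Section 4pm (73 points), Varga→Section 1pm (79 points) — total 77+66+73+79 = 295 points.
Row-greedy (each student in turn takes its best remaining section) gives 251 points, worse by 44.

Max total: 295 points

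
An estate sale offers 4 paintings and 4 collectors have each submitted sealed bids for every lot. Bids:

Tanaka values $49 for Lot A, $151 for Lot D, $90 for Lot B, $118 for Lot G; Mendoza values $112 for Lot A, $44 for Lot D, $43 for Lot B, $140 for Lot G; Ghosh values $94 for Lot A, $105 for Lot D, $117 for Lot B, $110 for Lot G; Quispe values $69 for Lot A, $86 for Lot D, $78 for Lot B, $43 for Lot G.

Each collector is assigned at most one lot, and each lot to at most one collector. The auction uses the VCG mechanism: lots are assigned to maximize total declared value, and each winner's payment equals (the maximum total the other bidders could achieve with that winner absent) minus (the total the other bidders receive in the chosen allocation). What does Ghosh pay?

Efficient allocation: Tanaka→Lot D ($151), Mendoza→Lot G ($140), Ghosh→Lot B ($117), Quispe→Lot A ($69); total welfare W = $477.
Ghosh receives Lot B at value $117, so the others get W − 117 = $360.
Without Ghosh: best allocation of the remaining 3 bidders over all 4 lots is Tanaka→Lot D ($151), Mendoza→Lot G ($140), Quispe→Lot B ($78), total $369.
VCG payment = (others' best without Ghosh) − (others' welfare with Ghosh) = 369 − 360 = $9.

Ghosh pays $9.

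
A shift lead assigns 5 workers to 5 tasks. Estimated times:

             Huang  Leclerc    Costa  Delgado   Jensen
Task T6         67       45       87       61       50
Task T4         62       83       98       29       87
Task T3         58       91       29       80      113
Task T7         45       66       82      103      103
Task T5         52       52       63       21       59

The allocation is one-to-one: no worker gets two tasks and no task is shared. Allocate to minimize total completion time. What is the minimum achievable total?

Minimum total: 205 min

Optimal: Huang→Task T7 (45 min), Leclerc→Task T5 (52 min), Costa→Task T3 (29 min), Delgado→Task T4 (29 min), Jensen→Task T6 (50 min) — total 45+52+29+29+50 = 205 min.
Row-greedy (each worker in turn takes its cheapest remaining task) gives 227 min, worse by 22.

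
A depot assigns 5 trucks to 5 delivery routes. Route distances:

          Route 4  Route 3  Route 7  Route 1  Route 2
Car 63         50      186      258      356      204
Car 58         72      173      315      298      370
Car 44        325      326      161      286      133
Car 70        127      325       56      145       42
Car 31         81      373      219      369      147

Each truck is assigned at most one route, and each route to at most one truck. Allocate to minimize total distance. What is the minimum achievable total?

This is the linear assignment problem.
Optimal: Car 63→Route 4 (50 km), Car 58→Route 3 (173 km), Car 44→Route 7 (161 km), Car 70→Route 1 (145 km), Car 31→Route 2 (147 km) — total 50+173+161+145+147 = 676 km.
Row-greedy (each truck in turn takes its cheapest remaining route) gives 781 km, worse by 105.
Next-best assignment: Car 63→Route 3, Car 58→Route 4, Car 44→Route 7, Car 70→Route 1, Car 31→Route 2 = 711 km.
No other one-to-one assignment undercuts 676 km.

Minimum total: 676 km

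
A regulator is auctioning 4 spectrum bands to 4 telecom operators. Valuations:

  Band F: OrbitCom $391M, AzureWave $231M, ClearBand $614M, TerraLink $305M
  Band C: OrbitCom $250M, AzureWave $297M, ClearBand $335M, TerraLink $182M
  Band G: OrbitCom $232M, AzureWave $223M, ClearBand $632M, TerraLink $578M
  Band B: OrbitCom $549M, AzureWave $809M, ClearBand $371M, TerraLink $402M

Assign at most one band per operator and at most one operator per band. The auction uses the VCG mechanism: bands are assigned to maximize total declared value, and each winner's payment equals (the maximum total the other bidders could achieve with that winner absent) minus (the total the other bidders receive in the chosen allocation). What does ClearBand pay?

ClearBand pays $141M.

Efficient allocation: OrbitCom→Band C ($250M), AzureWave→Band B ($809M), ClearBand→Band F ($614M), TerraLink→Band G ($578M); total welfare W = $2251M.
ClearBand receives Band F at value $614M, so the others get W − 614 = $1637M.
Without ClearBand: best allocation of the remaining 3 bidders over all 4 bands is OrbitCom→Band F ($391M), AzureWave→Band B ($809M), TerraLink→Band G ($578M), total $1778M.
VCG payment = (others' best without ClearBand) − (others' welfare with ClearBand) = 1778 − 1637 = $141M.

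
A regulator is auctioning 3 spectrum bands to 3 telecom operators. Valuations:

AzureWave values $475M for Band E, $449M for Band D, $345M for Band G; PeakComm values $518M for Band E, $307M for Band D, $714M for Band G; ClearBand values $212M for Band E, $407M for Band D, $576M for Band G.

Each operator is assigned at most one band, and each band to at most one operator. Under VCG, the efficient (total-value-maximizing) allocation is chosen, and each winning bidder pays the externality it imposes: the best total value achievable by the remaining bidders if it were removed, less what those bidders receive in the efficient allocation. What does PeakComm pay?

PeakComm pays $169M.

Efficient allocation: AzureWave→Band E ($475M), PeakComm→Band G ($714M), ClearBand→Band D ($407M); total welfare W = $1596M.
PeakComm receives Band G at value $714M, so the others get W − 714 = $882M.
Without PeakComm: best allocation of the remaining 2 bidders over all 3 bands is AzureWave→Band E ($475M), ClearBand→Band G ($576M), total $1051M.
VCG payment = (others' best without PeakComm) − (others' welfare with PeakComm) = 1051 − 882 = $169M.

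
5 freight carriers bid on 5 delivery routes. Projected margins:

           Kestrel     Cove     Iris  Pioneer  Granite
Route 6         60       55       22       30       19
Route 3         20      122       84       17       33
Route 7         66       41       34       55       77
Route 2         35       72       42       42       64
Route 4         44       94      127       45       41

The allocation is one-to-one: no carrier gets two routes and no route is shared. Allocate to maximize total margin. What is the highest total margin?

Optimal: Kestrel→Route 6 ($60k), Cove→Route 3 ($122k), Iris→Route 4 ($127k), Pioneer→Route 7 ($55k), Granite→Route 2 ($64k) — total 60+122+127+55+64 = $428k.
Row-greedy (each carrier in turn takes its best remaining route) gives $376k, worse by 52.

Maximum total: $428k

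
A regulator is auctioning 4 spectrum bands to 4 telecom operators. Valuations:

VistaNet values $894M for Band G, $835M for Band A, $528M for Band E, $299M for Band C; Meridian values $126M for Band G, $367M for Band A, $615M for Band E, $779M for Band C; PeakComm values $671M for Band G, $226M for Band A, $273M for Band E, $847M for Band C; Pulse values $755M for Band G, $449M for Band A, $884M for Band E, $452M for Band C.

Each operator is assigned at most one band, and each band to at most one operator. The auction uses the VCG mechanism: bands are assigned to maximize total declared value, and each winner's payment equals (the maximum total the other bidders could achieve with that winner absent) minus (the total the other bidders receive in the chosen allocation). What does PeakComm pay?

PeakComm pays $59M.

Efficient allocation: VistaNet→Band A ($835M), Meridian→Band C ($779M), PeakComm→Band G ($671M), Pulse→Band E ($884M); total welfare W = $3169M.
PeakComm receives Band G at value $671M, so the others get W − 671 = $2498M.
Without PeakComm: best allocation of the remaining 3 bidders over all 4 bands is VistaNet→Band G ($894M), Meridian→Band C ($779M), Pulse→Band E ($884M), total $2557M.
VCG payment = (others' best without PeakComm) − (others' welfare with PeakComm) = 2557 − 2498 = $59M.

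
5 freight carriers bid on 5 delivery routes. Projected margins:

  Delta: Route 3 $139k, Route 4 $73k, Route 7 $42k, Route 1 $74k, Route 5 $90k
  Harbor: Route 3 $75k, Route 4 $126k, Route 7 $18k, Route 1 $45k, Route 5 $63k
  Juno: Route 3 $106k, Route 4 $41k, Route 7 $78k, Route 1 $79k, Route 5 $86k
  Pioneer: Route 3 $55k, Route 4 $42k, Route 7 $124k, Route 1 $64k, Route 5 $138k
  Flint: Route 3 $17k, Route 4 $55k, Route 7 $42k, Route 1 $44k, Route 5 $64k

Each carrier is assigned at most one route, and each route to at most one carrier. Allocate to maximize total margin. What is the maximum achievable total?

Max total: $532k

This is a one-to-one assignment (maximum-weight bipartite matching).
Optimal: Delta→Route 3 ($139k), Harbor→Route 4 ($126k), Juno→Route 1 ($79k), Pioneer→Route 7 ($124k), Flint→Route 5 ($64k) — total 139+126+79+124+64 = $532k.
Max-entry greedy (repeatedly take the single best remaining cell) gives $524k, worse by 8.
Checked against all permutations: $532k is optimal.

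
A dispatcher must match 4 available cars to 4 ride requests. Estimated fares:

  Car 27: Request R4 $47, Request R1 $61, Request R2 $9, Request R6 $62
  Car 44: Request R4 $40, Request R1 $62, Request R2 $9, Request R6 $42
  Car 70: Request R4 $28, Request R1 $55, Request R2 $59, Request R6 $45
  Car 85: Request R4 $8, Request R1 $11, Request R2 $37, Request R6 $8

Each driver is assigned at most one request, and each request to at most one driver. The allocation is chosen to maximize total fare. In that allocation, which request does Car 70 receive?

This is a one-to-one assignment (maximum-weight bipartite matching).
Optimal: Car 27→Request R6 ($62), Car 44→Request R4 ($40), Car 70→Request R1 ($55), Car 85→Request R2 ($37) — total 62+40+55+37 = $194.
Max-entry greedy (repeatedly take the single best remaining cell) gives $191, worse by 3.
Swapping Car 85↔Car 44 (Car 85→Request R4 $8, Car 44→Request R2 $9) loses 60.
No other one-to-one assignment exceeds $194.
Car 70's own top request is Request R2 ($59), but forcing Car 70→Request R2 and reassigning the rest optimally gives only $191 — worse by 3.

Car 70 receives Request R1.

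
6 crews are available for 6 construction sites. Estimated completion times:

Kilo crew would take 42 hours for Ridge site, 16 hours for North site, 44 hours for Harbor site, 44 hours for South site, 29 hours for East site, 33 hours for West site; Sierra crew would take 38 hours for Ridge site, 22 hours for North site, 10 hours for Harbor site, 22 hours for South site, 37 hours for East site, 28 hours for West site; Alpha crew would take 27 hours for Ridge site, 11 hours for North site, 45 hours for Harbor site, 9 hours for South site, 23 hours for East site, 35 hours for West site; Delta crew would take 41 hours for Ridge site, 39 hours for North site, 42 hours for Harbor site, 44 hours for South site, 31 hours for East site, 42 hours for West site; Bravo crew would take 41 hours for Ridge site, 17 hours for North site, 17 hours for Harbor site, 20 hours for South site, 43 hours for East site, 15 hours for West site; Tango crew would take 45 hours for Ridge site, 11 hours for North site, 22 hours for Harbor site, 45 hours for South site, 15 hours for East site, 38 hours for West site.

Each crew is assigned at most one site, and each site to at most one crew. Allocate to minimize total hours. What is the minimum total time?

Min total: 106 hours

Optimal: Kilo crew→North site (16 hours), Sierra crew→Harbor site (10 hours), Alpha crew→South site (9 hours), Delta crew→Ridge site (41 hours), Bravo crew→West site (15 hours), Tango crew→East site (15 hours) — total 16+10+9+41+15+15 = 106 hours.
Column-greedy (each site in turn goes to its cheapest remaining crew) gives 139 hours, worse by 33.
Swapping Delta crew↔Tango crew (Delta crew→East site 31 hours, Tango crew→Ridge site 45 hours) adds 20.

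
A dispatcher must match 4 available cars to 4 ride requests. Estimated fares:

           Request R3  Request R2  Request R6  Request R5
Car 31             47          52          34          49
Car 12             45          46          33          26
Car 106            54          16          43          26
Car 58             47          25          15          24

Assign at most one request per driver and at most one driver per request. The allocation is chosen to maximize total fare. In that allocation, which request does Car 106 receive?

Car 106 receives Request R6.

This is the linear assignment problem.
Optimal: Car 31→Request R5 ($49), Car 12→Request R2 ($46), Car 106→Request R6 ($43), Car 58→Request R3 ($47) — total 49+46+43+47 = $185.
Max-entry greedy (repeatedly take the single best remaining cell) gives $163, worse by 22.
Next-best assignment: Car 31→Request R2, Car 12→Request R5, Car 106→Request R6, Car 58→Request R3 = $168.
Car 106's own top request is Request R3 ($54), but forcing Car 106→Request R3 and reassigning the rest optimally gives only $164 — worse by 21.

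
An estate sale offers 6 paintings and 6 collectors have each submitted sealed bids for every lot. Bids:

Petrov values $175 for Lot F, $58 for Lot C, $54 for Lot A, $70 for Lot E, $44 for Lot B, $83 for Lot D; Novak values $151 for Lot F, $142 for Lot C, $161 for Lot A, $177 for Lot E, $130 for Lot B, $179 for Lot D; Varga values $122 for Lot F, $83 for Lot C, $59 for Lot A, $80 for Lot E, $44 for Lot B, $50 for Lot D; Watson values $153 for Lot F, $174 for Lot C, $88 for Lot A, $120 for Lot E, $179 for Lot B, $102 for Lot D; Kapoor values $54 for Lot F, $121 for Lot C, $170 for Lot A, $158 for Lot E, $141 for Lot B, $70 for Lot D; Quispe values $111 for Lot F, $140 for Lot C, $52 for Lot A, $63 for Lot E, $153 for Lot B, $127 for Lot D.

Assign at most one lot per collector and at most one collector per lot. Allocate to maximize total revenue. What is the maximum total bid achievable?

Maximum total: $931

Optimal: Petrov→Lot F ($175), Novak→Lot D ($179), Varga→Lot E ($80), Watson→Lot C ($174), Kapoor→Lot A ($170), Quispe→Lot B ($153) — total 175+179+80+174+170+153 = $931.
Column-greedy (each lot in turn goes to its best remaining collector) gives $899, worse by 32.
Every other assignment is strictly worse.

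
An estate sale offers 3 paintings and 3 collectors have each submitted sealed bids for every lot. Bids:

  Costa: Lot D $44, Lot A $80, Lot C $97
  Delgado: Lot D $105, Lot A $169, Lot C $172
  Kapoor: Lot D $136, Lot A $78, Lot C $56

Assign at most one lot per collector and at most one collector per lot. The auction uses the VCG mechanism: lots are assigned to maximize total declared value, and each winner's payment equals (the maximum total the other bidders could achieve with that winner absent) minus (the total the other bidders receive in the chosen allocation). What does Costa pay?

Efficient allocation: Costa→Lot C ($97), Delgado→Lot A ($169), Kapoor→Lot D ($136); total welfare W = $402.
Costa receives Lot C at value $97, so the others get W − 97 = $305.
Without Costa: best allocation of the remaining 2 bidders over all 3 lots is Delgado→Lot C ($172), Kapoor→Lot D ($136), total $308.
VCG payment = (others' best without Costa) − (others' welfare with Costa) = 308 − 305 = $3.

Costa pays $3.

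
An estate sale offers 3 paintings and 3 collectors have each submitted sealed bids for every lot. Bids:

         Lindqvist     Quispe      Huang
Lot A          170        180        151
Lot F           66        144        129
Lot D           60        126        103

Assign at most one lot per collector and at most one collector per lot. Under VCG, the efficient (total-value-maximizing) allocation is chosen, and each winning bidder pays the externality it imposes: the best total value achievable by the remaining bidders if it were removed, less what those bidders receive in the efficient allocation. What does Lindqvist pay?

Lindqvist pays $54.

Efficient allocation: Lindqvist→Lot A ($170), Quispe→Lot D ($126), Huang→Lot F ($129); total welfare W = $425.
Lindqvist receives Lot A at value $170, so the others get W − 170 = $255.
Without Lindqvist: best allocation of the remaining 2 bidders over all 3 lots is Quispe→Lot A ($180), Huang→Lot F ($129), total $309.
VCG payment = (others' best without Lindqvist) − (others' welfare with Lindqvist) = 309 − 255 = $54.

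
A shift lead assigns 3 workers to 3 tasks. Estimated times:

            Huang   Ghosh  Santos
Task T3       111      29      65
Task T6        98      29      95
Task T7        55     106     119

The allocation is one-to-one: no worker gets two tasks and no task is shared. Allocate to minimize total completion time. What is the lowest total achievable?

This is the linear assignment problem.
Optimal: Huang→Task T7 (55 min), Ghosh→Task T6 (29 min), Santos→Task T3 (65 min) — total 55+29+65 = 149 min.
Column-greedy (each task in turn goes to its cheapest remaining worker) gives 179 min, worse by 30.
Swapping Huang↔Ghosh (Huang→Task T6 98 min, Ghosh→Task T7 106 min) adds 120.
Checked against all permutations: 149 min is optimal.

Min total: 149 min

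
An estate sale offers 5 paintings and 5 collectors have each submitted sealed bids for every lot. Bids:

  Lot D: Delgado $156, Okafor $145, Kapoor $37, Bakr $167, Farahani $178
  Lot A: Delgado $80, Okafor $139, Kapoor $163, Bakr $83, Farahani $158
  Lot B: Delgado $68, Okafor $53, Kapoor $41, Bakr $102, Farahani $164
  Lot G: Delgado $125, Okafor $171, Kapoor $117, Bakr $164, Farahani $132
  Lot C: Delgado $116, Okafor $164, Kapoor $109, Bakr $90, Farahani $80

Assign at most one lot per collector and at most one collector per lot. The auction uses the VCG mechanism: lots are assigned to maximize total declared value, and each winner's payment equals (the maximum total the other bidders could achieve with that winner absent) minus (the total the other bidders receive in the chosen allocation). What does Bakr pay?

Bakr pays $7.

Efficient allocation: Delgado→Lot D ($156), Okafor→Lot C ($164), Kapoor→Lot A ($163), Bakr→Lot G ($164), Farahani→Lot B ($164); total welfare W = $811.
Bakr receives Lot G at value $164, so the others get W − 164 = $647.
Without Bakr: best allocation of the remaining 4 bidders over all 5 lots is Delgado→Lot D ($156), Okafor→Lot G ($171), Kapoor→Lot A ($163), Farahani→Lot B ($164), total $654.
VCG payment = (others' best without Bakr) − (others' welfare with Bakr) = 654 − 647 = $7.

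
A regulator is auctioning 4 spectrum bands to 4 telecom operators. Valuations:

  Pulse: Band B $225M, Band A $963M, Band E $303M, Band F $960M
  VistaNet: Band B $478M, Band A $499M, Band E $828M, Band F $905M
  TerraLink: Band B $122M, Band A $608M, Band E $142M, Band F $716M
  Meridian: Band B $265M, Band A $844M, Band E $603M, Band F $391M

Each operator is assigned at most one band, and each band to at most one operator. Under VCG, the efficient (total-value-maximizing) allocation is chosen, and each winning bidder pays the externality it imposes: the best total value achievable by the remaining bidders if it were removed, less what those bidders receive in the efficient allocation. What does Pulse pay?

Pulse pays $579M.

Efficient allocation: Pulse→Band A ($963M), VistaNet→Band E ($828M), TerraLink→Band F ($716M), Meridian→Band B ($265M); total welfare W = $2772M.
Pulse receives Band A at value $963M, so the others get W − 963 = $1809M.
Without Pulse: best allocation of the remaining 3 bidders over all 4 bands is VistaNet→Band E ($828M), TerraLink→Band F ($716M), Meridian→Band A ($844M), total $2388M.
VCG payment = (others' best without Pulse) − (others' welfare with Pulse) = 2388 − 1809 = $579M.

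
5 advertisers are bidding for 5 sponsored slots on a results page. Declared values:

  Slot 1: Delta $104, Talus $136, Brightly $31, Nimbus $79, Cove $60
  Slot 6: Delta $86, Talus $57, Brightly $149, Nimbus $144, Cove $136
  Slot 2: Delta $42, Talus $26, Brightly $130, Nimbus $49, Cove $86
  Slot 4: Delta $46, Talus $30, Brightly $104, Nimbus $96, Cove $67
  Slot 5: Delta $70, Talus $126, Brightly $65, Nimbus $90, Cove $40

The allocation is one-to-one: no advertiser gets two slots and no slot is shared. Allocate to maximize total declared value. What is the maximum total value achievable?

This is a one-to-one assignment (maximum-weight bipartite matching).
Optimal: Delta→Slot 1 ($104), Talus→Slot 5 ($126), Brightly→Slot 2 ($130), Nimbus→Slot 4 ($96), Cove→Slot 6 ($136) — total 104+126+130+96+136 = $592.
Max-entry greedy (repeatedly take the single best remaining cell) gives $537, worse by 55.
Swapping Talus↔Nimbus (Talus→Slot 4 $30, Nimbus→Slot 5 $90) loses 102.

Max total: $592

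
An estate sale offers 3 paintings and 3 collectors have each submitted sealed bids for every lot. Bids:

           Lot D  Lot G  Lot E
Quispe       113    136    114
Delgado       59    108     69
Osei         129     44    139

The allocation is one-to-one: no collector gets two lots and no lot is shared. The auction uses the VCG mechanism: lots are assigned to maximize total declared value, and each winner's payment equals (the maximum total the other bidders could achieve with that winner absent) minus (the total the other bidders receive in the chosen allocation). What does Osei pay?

Efficient allocation: Quispe→Lot D ($113), Delgado→Lot G ($108), Osei→Lot E ($139); total welfare W = $360.
Osei receives Lot E at value $139, so the others get W − 139 = $221.
Without Osei: best allocation of the remaining 2 bidders over all 3 lots is Quispe→Lot E ($114), Delgado→Lot G ($108), total $222.
VCG payment = (others' best without Osei) − (others' welfare with Osei) = 222 − 221 = $1.

Osei pays $1.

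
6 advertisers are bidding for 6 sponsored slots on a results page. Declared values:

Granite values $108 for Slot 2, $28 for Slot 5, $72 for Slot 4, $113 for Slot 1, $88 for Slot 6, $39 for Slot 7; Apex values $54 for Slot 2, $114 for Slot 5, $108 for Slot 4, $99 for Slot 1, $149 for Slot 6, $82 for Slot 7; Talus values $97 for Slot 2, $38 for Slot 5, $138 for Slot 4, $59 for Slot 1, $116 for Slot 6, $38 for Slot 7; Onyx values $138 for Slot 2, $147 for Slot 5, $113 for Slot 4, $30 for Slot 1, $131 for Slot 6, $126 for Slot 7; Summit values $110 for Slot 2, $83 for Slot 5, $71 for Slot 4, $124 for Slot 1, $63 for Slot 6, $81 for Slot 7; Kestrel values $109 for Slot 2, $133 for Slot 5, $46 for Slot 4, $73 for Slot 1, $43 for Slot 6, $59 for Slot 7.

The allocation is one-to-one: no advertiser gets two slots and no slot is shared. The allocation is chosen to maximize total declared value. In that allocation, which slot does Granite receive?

Granite receives Slot 2.

This is a one-to-one assignment (maximum-weight bipartite matching).
Optimal: Granite→Slot 2 ($108), Apex→Slot 6 ($149), Talus→Slot 4 ($138), Onyx→Slot 7 ($126), Summit→Slot 1 ($124), Kestrel→Slot 5 ($133) — total 108+149+138+126+124+133 = $778.
Row-greedy (each advertiser in turn takes its best remaining slot) gives $716, worse by 62.
Next-best assignment: Granite→Slot 1, Apex→Slot 6, Talus→Slot 4, Onyx→Slot 7, Summit→Slot 2, Kestrel→Slot 5 = $769.
Swapping Talus↔Granite (Talus→Slot 2 $97, Granite→Slot 4 $72) loses 77.
Every other assignment is strictly worse.
Granite's own top slot is Slot 1 ($113), but forcing Granite→Slot 1 and reassigning the rest optimally gives only $769 — worse by 9.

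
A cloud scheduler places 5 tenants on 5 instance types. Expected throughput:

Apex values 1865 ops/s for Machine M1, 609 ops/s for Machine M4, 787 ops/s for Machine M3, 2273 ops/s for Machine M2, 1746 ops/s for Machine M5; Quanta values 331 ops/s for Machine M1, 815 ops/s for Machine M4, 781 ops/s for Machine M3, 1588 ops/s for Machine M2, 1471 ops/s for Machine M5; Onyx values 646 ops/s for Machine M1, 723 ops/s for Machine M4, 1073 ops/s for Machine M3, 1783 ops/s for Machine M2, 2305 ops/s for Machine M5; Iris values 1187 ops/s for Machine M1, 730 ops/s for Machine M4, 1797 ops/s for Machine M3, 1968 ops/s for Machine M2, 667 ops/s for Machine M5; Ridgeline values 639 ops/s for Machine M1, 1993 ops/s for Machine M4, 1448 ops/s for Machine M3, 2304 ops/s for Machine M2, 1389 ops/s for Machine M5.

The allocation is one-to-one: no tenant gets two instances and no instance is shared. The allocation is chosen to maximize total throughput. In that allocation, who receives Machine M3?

Iris receives Machine M3.

Optimal: Apex→Machine M1 (1865 ops/s), Quanta→Machine M2 (1588 ops/s), Onyx→Machine M5 (2305 ops/s), Iris→Machine M3 (1797 ops/s), Ridgeline→Machine M4 (1993 ops/s) — total 1865+1588+2305+1797+1993 = 9548 ops/s.
Max-entry greedy (repeatedly take the single best remaining cell) gives 9086 ops/s, worse by 462.
Next-best assignment: Apex→Machine M1, Quanta→Machine M4, Onyx→Machine M5, Iris→Machine M3, Ridgeline→Machine M2 = 9086 ops/s.
Iris's own top instance is Machine M2 (1968 ops/s), but forcing Iris→Machine M2 and reassigning the rest optimally gives only 8912 ops/s — worse by 636.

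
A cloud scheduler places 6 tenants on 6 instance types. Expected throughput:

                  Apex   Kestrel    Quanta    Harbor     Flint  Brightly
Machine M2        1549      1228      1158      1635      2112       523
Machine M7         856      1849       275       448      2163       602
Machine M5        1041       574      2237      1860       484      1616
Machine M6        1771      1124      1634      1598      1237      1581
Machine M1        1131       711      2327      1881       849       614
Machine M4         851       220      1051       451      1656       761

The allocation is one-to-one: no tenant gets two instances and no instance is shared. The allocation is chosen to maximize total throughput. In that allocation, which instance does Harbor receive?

Optimal: Apex→Machine M6 (1771 ops/s), Kestrel→Machine M7 (1849 ops/s), Quanta→Machine M1 (2327 ops/s), Harbor→Machine M2 (1635 ops/s), Flint→Machine M4 (1656 ops/s), Brightly→Machine M5 (1616 ops/s) — total 1771+1849+2327+1635+1656+1616 = 10854 ops/s.
Row-greedy (each tenant in turn takes its best remaining instance) gives 10680 ops/s, worse by 174.
No other one-to-one assignment exceeds 10854 ops/s.
Harbor's own top instance is Machine M1 (1881 ops/s), but forcing Harbor→Machine M1 and reassigning the rest optimally gives only 10753 ops/s — worse by 101.

Harbor receives Machine M2.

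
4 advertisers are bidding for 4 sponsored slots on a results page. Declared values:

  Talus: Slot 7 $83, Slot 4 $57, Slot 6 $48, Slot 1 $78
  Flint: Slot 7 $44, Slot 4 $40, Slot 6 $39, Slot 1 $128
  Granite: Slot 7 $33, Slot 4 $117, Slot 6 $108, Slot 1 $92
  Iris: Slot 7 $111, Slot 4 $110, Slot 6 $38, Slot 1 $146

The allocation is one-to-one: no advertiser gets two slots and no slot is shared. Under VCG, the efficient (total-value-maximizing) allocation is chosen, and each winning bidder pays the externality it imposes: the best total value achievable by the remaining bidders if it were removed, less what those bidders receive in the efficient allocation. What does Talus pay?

Talus pays $10.

Efficient allocation: Talus→Slot 7 ($83), Flint→Slot 1 ($128), Granite→Slot 6 ($108), Iris→Slot 4 ($110); total welfare W = $429.
Talus receives Slot 7 at value $83, so the others get W − 83 = $346.
Without Talus: best allocation of the remaining 3 bidders over all 4 slots is Flint→Slot 1 ($128), Granite→Slot 4 ($117), Iris→Slot 7 ($111), total $356.
VCG payment = (others' best without Talus) − (others' welfare with Talus) = 356 − 346 = $10.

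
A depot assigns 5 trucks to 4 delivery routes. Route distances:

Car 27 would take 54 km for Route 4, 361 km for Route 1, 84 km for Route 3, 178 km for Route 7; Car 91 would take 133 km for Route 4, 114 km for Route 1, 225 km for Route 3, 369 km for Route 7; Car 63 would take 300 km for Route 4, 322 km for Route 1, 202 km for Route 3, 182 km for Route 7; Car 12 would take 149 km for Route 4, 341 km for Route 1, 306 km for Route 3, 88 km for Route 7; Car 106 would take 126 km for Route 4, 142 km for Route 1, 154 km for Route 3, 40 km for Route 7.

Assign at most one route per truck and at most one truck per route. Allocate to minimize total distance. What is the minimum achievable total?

Optimal: Car 12→Route 4 (149 km), Car 91→Route 1 (114 km), Car 27→Route 3 (84 km), Car 106→Route 7 (40 km) — total 149+114+84+40 = 387 km.
Column-greedy (each route in turn goes to its cheapest remaining truck) gives 410 km, worse by 23.
Next-best assignment: Car 27→Route 4, Car 91→Route 1, Car 63→Route 3, Car 106→Route 7 = 410 km.
No other one-to-one assignment undercuts 387 km.

Min total: 387 km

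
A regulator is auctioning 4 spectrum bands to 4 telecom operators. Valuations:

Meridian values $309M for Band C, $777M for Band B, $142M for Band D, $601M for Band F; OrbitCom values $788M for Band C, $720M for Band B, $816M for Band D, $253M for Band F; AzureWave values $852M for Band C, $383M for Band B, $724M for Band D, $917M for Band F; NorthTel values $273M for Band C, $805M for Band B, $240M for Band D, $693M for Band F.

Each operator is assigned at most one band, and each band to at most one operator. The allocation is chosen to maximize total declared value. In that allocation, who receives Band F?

NorthTel receives Band F.

This is the linear assignment problem.
Optimal: Meridian→Band B ($777M), OrbitCom→Band D ($816M), AzureWave→Band C ($852M), NorthTel→Band F ($693M) — total 777+816+852+693 = $3138M.
Row-greedy (each operator in turn takes its best remaining band) gives $2783M, worse by 355.
Checked against all permutations: $3138M is optimal.
NorthTel's own top band is Band B ($805M), but forcing NorthTel→Band B and reassigning the rest optimally gives only $3074M — worse by 64.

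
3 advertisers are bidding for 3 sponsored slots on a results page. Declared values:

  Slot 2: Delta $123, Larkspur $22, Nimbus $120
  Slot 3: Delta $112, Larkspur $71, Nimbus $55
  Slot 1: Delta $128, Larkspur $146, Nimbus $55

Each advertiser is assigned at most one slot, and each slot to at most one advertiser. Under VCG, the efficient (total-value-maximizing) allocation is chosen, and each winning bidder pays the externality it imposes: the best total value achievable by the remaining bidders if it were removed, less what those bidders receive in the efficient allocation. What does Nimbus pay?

Efficient allocation: Delta→Slot 3 ($112), Larkspur→Slot 1 ($146), Nimbus→Slot 2 ($120); total welfare W = $378.
Nimbus receives Slot 2 at value $120, so the others get W − 120 = $258.
Without Nimbus: best allocation of the remaining 2 bidders over all 3 slots is Delta→Slot 2 ($123), Larkspur→Slot 1 ($146), total $269.
VCG payment = (others' best without Nimbus) − (others' welfare with Nimbus) = 269 − 258 = $11.

Nimbus pays $11.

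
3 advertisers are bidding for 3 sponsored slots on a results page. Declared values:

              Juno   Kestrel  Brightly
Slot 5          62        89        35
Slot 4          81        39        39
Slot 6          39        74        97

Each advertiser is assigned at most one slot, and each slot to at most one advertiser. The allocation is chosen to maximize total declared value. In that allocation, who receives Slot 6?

Optimal: Juno→Slot 4 ($81), Kestrel→Slot 5 ($89), Brightly→Slot 6 ($97) — total 81+89+97 = $267.
Swapping Brightly↔Kestrel (Brightly→Slot 5 $35, Kestrel→Slot 6 $74) loses 77.

Brightly receives Slot 6.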